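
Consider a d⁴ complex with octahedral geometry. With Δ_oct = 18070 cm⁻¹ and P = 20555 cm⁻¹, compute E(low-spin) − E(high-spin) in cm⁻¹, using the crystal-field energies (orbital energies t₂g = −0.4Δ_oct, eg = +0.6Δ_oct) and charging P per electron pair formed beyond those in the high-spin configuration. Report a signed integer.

2485

High-spin d⁴ fills as t₂g³ eg¹ with CFSE 3(−0.4) + 1(+0.6) = -0.6Δ_oct = -10842 cm⁻¹.
Low-spin t₂g⁴ eg⁰ gives -1.6Δ_oct = -28912 cm⁻¹, but forming 1 extra pair costs 1P = 20555 cm⁻¹, so E(LS) = -28912 + 20555 = -8357 cm⁻¹.
Thus E(LS) − E(HS) = 2485 cm⁻¹.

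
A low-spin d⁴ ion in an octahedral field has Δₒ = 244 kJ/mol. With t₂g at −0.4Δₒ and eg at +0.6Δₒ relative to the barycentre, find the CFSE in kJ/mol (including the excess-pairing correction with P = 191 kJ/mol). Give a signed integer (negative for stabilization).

-199

Electron filling gives t₂g⁴ eg⁰.
The orbital stabilization is -1.6Δₒ = -1.6 × 244 = -390 kJ/mol.
High-spin d⁴ would be t₂g³ eg¹ with 0 pairs; low-spin has 1, so 1 excess pair costs +1P = +191 kJ/mol.
Overall CFSE = -390 + 191 = -199 kJ/mol.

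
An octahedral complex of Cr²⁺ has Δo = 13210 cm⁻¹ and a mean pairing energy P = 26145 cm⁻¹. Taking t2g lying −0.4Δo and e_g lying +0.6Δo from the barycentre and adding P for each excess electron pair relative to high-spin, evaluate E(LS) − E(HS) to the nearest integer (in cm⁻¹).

12935

Cr is in group 6, so Cr²⁺ is d⁴ (6 − 2 = 4).
In the high-spin limit (t2g^3 e_g^1) the orbital term is -0.6Δo = -7926 cm⁻¹, with no excess pairing.
Low-spin: t2g^4 e_g^0, orbital CFSE = -1.6Δo = -21136 cm⁻¹; plus 1 excess pair × P = +26145 cm⁻¹; total 5009 cm⁻¹.
The difference is 5009 − (-7926) = 12935 cm⁻¹, so high-spin lies lower.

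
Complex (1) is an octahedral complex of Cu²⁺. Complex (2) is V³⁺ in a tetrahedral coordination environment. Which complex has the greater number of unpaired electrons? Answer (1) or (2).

(2)

(1): Cu sits in group 11; removing 2 electrons leaves Cu²⁺ with 11 − 2 = 9 d electrons; For octahedral d⁹ the high- and low-spin configurations coincide; t₂g⁶ eg³ → 1 unpaired.
(2): V sits in group 5; removing 3 electrons leaves V³⁺ with 5 − 3 = 2 d electrons; Tetrahedral splitting is small, so the complex is high-spin; e² t₂⁰ → 2 unpaired.
So (2) has more unpaired electrons.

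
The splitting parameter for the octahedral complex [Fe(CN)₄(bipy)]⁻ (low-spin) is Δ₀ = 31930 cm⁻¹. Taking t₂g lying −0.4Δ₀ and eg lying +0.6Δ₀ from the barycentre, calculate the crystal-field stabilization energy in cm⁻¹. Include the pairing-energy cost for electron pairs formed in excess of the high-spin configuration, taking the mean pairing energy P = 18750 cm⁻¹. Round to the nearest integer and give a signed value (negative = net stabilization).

-26360

Ligand charges: 4×(-1) from CN⁻ and 1×(+0) from bipy sum to -4; with overall charge -1, Fe is +3.
Fe is in group 8, so Fe³⁺ is d⁵ (8 − 3 = 5).
Configuration: t₂g⁵ eg⁰.
Orbital CFSE = 5(-0.4) + 0(0.6) = -2.0Δ₀ = -2.0 × 31930 = -63860 cm⁻¹.
Relative to high-spin t₂g³ eg² (0 paired), the low-spin configuration has 2 additional pairs, contributing +2 × 18750 = +37500 cm⁻¹.
Net CFSE = -63860 + 37500 = -26360 cm⁻¹.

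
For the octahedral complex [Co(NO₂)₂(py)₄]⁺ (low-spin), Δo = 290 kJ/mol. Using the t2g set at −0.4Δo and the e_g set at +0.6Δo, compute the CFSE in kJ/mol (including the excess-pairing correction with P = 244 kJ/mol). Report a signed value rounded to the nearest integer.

-208

Ligand charges: 2×(-1) from NO₂⁻ and 4×(+0) from py sum to -2; with overall charge +1, Co is +3.
Co³⁺: group 9, so d-count = 9 − 3 = 6.
The d⁶ electrons fill as t2g^6 e_g^0.
The orbital stabilization is -2.4Δo = -2.4 × 290 = -696 kJ/mol.
Pairing penalty: 3 pairs vs 1 in the high-spin reference → 2 extra × P = 488 kJ/mol.
Combining: -696 + 488 = -208 kJ/mol.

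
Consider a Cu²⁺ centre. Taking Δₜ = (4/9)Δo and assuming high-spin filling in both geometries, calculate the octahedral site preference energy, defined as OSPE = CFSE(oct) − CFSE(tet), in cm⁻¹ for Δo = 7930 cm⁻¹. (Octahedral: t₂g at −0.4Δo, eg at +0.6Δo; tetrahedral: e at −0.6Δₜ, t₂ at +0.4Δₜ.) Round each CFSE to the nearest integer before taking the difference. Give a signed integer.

Cu is in group 11, so Cu²⁺ is d⁹ (11 − 2 = 9).
Octahedral high-spin t₂g⁶ eg³: CFSE = -0.6 × 7930 = -4758 cm⁻¹.
In a tetrahedral site the filling is e⁴ t₂⁵: CFSE(tet) = -0.4Δₜ = -0.4 × (4/9)(7930) = -1410 cm⁻¹.
OSPE = CFSE(oct) − CFSE(tet) = -4758 − (-1410) = -3348 cm⁻¹.

-3348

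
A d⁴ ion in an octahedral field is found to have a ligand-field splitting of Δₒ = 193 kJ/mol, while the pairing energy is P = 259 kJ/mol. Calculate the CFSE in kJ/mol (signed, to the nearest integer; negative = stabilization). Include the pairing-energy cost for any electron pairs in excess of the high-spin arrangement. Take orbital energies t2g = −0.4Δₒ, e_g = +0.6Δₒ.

-116

With Δₒ < P the complex is high-spin.
That gives t2g^3 e_g^1.
Orbital CFSE = -0.6Δₒ = -0.6 × 193 = -116 kJ/mol.
High-spin has no excess pairs, so no pairing correction applies.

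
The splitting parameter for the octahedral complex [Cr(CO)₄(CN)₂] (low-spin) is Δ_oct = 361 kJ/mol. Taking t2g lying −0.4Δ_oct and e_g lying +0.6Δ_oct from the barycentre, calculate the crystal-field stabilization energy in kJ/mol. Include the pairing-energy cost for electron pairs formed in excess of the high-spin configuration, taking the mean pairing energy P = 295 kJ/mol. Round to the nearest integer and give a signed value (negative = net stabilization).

Ligand charges: 4×(+0) from CO and 2×(-1) from CN⁻ sum to -2; with overall charge +0, Cr is +2.
Cr²⁺: group 6, so d-count = 6 − 2 = 4.
The d⁴ electrons fill as t2g^4 e_g^0.
CFSE(orbital) = 4×(-0.4Δ_oct) + 0×(0.6Δ_oct) = -1.6Δ_oct; with Δ_oct = 361 kJ/mol that is -578 kJ/mol.
Pairing penalty: 1 pair vs 0 in the high-spin reference → 1 extra × P = 295 kJ/mol.
Overall CFSE = -578 + 295 = -283 kJ/mol.

-283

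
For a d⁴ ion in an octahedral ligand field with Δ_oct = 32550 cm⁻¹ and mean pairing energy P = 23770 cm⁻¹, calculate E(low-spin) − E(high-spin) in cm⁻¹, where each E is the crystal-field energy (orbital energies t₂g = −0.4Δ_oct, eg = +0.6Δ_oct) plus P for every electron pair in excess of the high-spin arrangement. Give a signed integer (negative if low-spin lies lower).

In the high-spin limit (t₂g³ eg¹) the orbital term is -0.6Δ_oct = -19530 cm⁻¹, with no excess pairing.
For low-spin the configuration is t₂g⁴ eg⁰: orbital energy -1.6 × 32550 = -52080 cm⁻¹, and 1 additional pair relative to high-spin adds 23770 cm⁻¹, giving -28310 cm⁻¹.
E(LS) − E(HS) = -28310 − (-19530) = -8780 cm⁻¹.

-8780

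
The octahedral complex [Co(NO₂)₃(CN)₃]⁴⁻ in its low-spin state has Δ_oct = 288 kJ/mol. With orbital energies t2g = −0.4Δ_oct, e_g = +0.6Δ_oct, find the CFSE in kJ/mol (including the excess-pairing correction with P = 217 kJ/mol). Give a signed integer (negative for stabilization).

Ligand charges: 3×(-1) from NO₂⁻ and 3×(-1) from CN⁻ sum to -6; with overall charge -4, Co is +2.
Co²⁺: group 9, so d-count = 9 − 2 = 7.
Electron filling gives t2g^6 e_g^1.
CFSE(orbital) = 6×(-0.4Δ_oct) + 1×(0.6Δ_oct) = -1.8Δ_oct; with Δ_oct = 288 kJ/mol that is -518 kJ/mol.
Pairing penalty: 3 pairs vs 2 in the high-spin reference → 1 extra × P = 217 kJ/mol.
Combining: -518 + 217 = -301 kJ/mol.

-301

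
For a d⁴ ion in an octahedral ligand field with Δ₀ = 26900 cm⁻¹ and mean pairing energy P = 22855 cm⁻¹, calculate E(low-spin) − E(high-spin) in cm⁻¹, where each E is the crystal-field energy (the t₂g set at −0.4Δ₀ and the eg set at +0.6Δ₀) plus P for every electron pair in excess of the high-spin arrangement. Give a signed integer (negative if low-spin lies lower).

In the high-spin limit (t₂g³ eg¹) the orbital term is -0.6Δ₀ = -16140 cm⁻¹, with no excess pairing.
Low-spin t₂g⁴ eg⁰ gives -1.6Δ₀ = -43040 cm⁻¹, but forming 1 extra pair costs 1P = 22855 cm⁻¹, so E(LS) = -43040 + 22855 = -20185 cm⁻¹.
The difference is -20185 − (-16140) = -4045 cm⁻¹, so low-spin lies lower.

-4045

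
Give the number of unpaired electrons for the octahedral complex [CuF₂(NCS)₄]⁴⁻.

Ligand charges: 2×(-1) from F⁻ and 4×(-1) from NCS⁻ sum to -6; with overall charge -4, Cu is +2.
Cu²⁺: group 11, so d-count = 11 − 2 = 9.
Configuration: t₂g⁶ eg³, giving 1 unpaired electron.

1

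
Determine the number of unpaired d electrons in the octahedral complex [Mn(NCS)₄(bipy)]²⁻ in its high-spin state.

5

Ligand charges: 4×(-1) from NCS⁻ and 1×(+0) from bipy sum to -4; with overall charge -2, Mn is +2.
Group 7 minus oxidation state +2 gives a d⁵ configuration for Mn²⁺.
Configuration: t₂g³ eg², giving 5 unpaired electrons.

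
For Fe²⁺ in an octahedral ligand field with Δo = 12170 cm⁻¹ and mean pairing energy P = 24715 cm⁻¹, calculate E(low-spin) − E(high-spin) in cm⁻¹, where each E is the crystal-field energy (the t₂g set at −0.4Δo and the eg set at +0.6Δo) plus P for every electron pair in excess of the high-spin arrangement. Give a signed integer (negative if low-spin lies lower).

Fe²⁺: group 8, so d-count = 8 − 2 = 6.
High-spin: t₂g⁴ eg², CFSE = -0.4Δo = -4868 cm⁻¹.
For low-spin the configuration is t₂g⁶ eg⁰: orbital energy -2.4 × 12170 = -29208 cm⁻¹, and 2 additional pairs relative to high-spin add 49430 cm⁻¹, giving 20222 cm⁻¹.
E(LS) − E(HS) = 20222 − (-4868) = 25090 cm⁻¹.

25090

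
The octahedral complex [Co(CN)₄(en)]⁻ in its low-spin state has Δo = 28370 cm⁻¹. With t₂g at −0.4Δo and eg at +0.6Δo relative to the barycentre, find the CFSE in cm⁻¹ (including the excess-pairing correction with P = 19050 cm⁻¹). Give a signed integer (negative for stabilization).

-29988

Ligand charges: 4×(-1) from CN⁻ and 1×(+0) from en sum to -4; with overall charge -1, Co is +3.
Group 9 minus oxidation state +3 gives a d⁶ configuration for Co³⁺.
The d⁶ electrons fill as t₂g⁶ eg⁰.
Orbital CFSE = 6(-0.4) + 0(0.6) = -2.4Δo = -2.4 × 28370 = -68088 cm⁻¹.
High-spin d⁶ would be t₂g⁴ eg² with 1 pair; low-spin has 3, so 2 excess pairs cost +2P = +38100 cm⁻¹.
Combining: -68088 + 38100 = -29988 cm⁻¹.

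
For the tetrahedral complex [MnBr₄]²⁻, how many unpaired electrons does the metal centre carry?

Each Br⁻ contributes -1; 4 × (-1) = -4. With overall charge -2, Mn is in the +2 oxidation state.
Mn sits in group 7; removing 2 electrons leaves Mn²⁺ with 7 − 2 = 5 d electrons.
Tetrahedral fields are weak (Δₜ ≈ 4/9 Δₒ), so electrons fill high-spin.
Configuration: e² t₂³, giving 5 unpaired electrons.

5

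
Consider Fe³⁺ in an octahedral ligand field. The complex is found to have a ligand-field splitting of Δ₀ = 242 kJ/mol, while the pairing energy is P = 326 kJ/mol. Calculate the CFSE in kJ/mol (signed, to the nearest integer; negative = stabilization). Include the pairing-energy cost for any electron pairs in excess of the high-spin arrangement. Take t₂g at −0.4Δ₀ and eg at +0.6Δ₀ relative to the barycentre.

0

Fe³⁺: group 8, so d-count = 8 − 3 = 5.
With Δ₀ < P the complex is high-spin.
Filling d⁵ accordingly: t₂g³ eg².
Orbital CFSE = 0.0Δ₀ = 0.0 × 242 = 0 kJ/mol.
High-spin has no excess pairs, so no pairing correction applies.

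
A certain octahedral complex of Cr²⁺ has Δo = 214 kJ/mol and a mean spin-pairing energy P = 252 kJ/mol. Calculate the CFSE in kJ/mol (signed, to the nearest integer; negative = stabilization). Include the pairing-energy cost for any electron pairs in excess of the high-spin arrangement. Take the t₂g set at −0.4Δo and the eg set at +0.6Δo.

Cr sits in group 6; removing 2 electrons leaves Cr²⁺ with 6 − 2 = 4 d electrons.
Δo < P, so pairing is avoided: the ground state is high-spin.
Configuration: t₂g³ eg¹.
Orbital CFSE = -0.6Δo = -0.6 × 214 = -128 kJ/mol.
High-spin has no excess pairs, so no pairing correction applies.

-128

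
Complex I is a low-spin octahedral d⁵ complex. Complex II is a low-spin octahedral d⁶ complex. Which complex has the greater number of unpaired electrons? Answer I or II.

I

I: t₂g⁵ eg⁰ → 1 unpaired.
II: t2g^6 e_g^0 → 0 unpaired.
So I has more unpaired electrons.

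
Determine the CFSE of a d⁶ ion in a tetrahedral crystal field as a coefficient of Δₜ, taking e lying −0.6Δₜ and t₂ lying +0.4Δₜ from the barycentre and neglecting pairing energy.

-0.6 Δₜ

Tetrahedral splitting is small, so the complex is high-spin.
Configuration: e³ t₂³.
CFSE = 3(-0.6Δₜ) + 3(0.4Δₜ) = -1.8Δₜ + 1.2Δₜ = -0.6Δₜ.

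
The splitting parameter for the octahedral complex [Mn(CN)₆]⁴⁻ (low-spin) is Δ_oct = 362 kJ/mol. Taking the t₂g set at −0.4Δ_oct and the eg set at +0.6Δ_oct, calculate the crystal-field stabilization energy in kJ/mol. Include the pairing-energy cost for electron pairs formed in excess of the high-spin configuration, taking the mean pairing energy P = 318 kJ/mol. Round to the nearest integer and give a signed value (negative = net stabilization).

-88

Each CN⁻ contributes -1; 6 × (-1) = -6. With overall charge -4, Mn is in the +2 oxidation state.
Mn is in group 7, so Mn²⁺ is d⁵ (7 − 2 = 5).
Configuration: t₂g⁵ eg⁰.
Orbital CFSE = 5(-0.4) + 0(0.6) = -2.0Δ_oct = -2.0 × 362 = -724 kJ/mol.
Relative to high-spin t₂g³ eg² (0 paired), the low-spin configuration has 2 additional pairs, contributing +2 × 318 = +636 kJ/mol.
Overall CFSE = -724 + 636 = -88 kJ/mol.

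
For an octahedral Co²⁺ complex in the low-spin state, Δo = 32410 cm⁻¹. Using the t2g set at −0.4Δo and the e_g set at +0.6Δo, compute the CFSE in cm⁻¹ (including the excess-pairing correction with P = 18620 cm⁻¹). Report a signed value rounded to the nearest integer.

Co sits in group 9; removing 2 electrons leaves Co²⁺ with 9 − 2 = 7 d electrons.
The d⁷ electrons fill as t2g^6 e_g^1.
CFSE(orbital) = 6×(-0.4Δo) + 1×(0.6Δo) = -1.8Δo; with Δo = 32410 cm⁻¹ that is -58338 cm⁻¹.
High-spin d⁷ would be t2g^5 e_g^2 with 2 pairs; low-spin has 3, so 1 excess pair costs +1P = +18620 cm⁻¹.
Combining: -58338 + 18620 = -39718 cm⁻¹.

-39718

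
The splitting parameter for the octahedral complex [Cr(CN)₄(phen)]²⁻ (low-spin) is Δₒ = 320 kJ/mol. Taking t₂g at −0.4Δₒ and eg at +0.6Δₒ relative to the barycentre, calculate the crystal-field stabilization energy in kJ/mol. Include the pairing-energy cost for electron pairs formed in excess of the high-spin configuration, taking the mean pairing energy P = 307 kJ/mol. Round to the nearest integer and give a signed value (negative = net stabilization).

-205

Ligand charges: 4×(-1) from CN⁻ and 1×(+0) from phen sum to -4; with overall charge -2, Cr is +2.
Group 6 minus oxidation state +2 gives a d⁴ configuration for Cr²⁺.
The d⁴ electrons fill as t₂g⁴ eg⁰.
The orbital stabilization is -1.6Δₒ = -1.6 × 320 = -512 kJ/mol.
High-spin d⁴ would be t₂g³ eg¹ with 0 pairs; low-spin has 1, so 1 excess pair costs +1P = +307 kJ/mol.
Combining: -512 + 307 = -205 kJ/mol.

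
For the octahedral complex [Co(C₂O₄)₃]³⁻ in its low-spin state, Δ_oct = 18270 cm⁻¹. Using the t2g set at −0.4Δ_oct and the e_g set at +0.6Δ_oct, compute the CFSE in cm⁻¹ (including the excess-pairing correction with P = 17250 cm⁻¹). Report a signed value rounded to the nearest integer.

Each C₂O₄²⁻ contributes -2; 3 × (-2) = -6. With overall charge -3, Co is in the +3 oxidation state.
Group 9 minus oxidation state +3 gives a d⁶ configuration for Co³⁺.
Electron filling gives t2g^6 e_g^0.
Orbital CFSE = 6(-0.4) + 0(0.6) = -2.4Δ_oct = -2.4 × 18270 = -43848 cm⁻¹.
Pairing penalty: 3 pairs vs 1 in the high-spin reference → 2 extra × P = 34500 cm⁻¹.
Overall CFSE = -43848 + 34500 = -9348 cm⁻¹.

-9348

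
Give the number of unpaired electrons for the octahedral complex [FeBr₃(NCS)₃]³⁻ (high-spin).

5

Ligand charges: 3×(-1) from Br⁻ and 3×(-1) from NCS⁻ sum to -6; with overall charge -3, Fe is +3.
Group 8 minus oxidation state +3 gives a d⁵ configuration for Fe³⁺.
Configuration: t2g^3 e_g^2, giving 5 unpaired electrons.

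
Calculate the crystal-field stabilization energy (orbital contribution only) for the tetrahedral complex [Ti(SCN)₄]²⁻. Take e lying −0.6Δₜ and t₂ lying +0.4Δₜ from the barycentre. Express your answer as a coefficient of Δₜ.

Each SCN⁻ contributes -1; 4 × (-1) = -4. With overall charge -2, Ti is in the +2 oxidation state.
Ti is in group 4, so Ti²⁺ is d² (4 − 2 = 2).
With tetrahedral geometry the complex is necessarily high-spin.
Configuration: e² t₂⁰.
CFSE = 2(-0.6Δₜ) + 0(0.4Δₜ) = -1.2Δₜ + 0.0Δₜ = -1.2Δₜ.

-1.2 Δₜ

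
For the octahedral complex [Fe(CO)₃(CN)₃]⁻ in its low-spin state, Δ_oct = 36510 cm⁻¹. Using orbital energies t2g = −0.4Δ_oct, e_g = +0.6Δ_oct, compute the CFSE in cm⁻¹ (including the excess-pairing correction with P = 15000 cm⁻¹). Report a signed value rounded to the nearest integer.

Ligand charges: 3×(+0) from CO and 3×(-1) from CN⁻ sum to -3; with overall charge -1, Fe is +2.
Fe sits in group 8; removing 2 electrons leaves Fe²⁺ with 8 − 2 = 6 d electrons.
Electron filling gives t2g^6 e_g^0.
CFSE(orbital) = 6×(-0.4Δ_oct) + 0×(0.6Δ_oct) = -2.4Δ_oct; with Δ_oct = 36510 cm⁻¹ that is -87624 cm⁻¹.
Relative to high-spin t2g^4 e_g^2 (1 paired), the low-spin configuration has 2 additional pairs, contributing +2 × 15000 = +30000 cm⁻¹.
Net CFSE = -87624 + 30000 = -57624 cm⁻¹.

-57624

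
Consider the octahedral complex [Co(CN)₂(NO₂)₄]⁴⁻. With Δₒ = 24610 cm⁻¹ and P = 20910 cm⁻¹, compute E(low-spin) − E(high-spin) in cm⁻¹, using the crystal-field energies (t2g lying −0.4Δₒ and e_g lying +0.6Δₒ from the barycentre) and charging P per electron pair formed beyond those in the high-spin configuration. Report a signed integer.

Ligand charges: 2×(-1) from CN⁻ and 4×(-1) from NO₂⁻ sum to -6; with overall charge -4, Co is +2.
Co is in group 9, so Co²⁺ is d⁷ (9 − 2 = 7).
High-spin: t2g^5 e_g^2, CFSE = -0.8Δₒ = -19688 cm⁻¹.
Low-spin: t2g^6 e_g^1, orbital CFSE = -1.8Δₒ = -44298 cm⁻¹; plus 1 excess pair × P = +20910 cm⁻¹; total -23388 cm⁻¹.
Thus E(LS) − E(HS) = -3700 cm⁻¹.

-3700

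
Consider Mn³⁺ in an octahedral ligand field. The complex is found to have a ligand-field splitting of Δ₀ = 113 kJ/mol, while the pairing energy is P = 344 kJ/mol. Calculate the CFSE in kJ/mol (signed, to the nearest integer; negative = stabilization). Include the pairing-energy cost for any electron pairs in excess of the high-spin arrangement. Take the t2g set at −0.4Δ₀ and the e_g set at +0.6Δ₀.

-68

Group 7 minus oxidation state +3 gives a d⁴ configuration for Mn³⁺.
Since Δ₀ = 113 kJ/mol < P = 344 kJ/mol, the complex adopts the high-spin configuration.
That gives t2g^3 e_g^1.
Orbital CFSE = -0.6Δ₀ = -0.6 × 113 = -68 kJ/mol.
High-spin has no excess pairs, so no pairing correction applies.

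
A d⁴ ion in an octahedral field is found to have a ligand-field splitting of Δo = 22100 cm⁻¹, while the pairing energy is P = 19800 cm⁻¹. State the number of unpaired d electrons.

2

Δo > P, so pairing is preferred: the ground state is low-spin.
That gives t2g^4 e_g^0.
Unpaired electrons: 2.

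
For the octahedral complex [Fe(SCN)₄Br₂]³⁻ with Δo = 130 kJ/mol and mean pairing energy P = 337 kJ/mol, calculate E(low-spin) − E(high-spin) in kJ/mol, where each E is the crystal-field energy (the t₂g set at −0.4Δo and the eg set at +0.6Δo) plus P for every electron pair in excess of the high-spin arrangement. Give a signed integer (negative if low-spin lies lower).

414

Ligand charges: 4×(-1) from SCN⁻ and 2×(-1) from Br⁻ sum to -6; with overall charge -3, Fe is +3.
Group 8 minus oxidation state +3 gives a d⁵ configuration for Fe³⁺.
High-spin d⁵ fills as t₂g³ eg² with CFSE 3(−0.4) + 2(+0.6) = 0.0Δo = 0 kJ/mol.
Low-spin t₂g⁵ eg⁰ gives -2.0Δo = -260 kJ/mol, but forming 2 extra pairs costs 2P = 674 kJ/mol, so E(LS) = -260 + 674 = 414 kJ/mol.
E(LS) − E(HS) = 414 − (0) = 414 kJ/mol.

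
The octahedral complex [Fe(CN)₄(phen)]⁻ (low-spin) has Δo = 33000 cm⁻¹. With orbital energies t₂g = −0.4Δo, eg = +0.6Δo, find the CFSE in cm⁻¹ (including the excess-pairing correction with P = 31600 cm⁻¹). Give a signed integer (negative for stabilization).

-2800

Ligand charges: 4×(-1) from CN⁻ and 1×(+0) from phen sum to -4; with overall charge -1, Fe is +3.
Fe sits in group 8; removing 3 electrons leaves Fe³⁺ with 8 − 3 = 5 d electrons.
Electron filling gives t₂g⁵ eg⁰.
Orbital CFSE = 5(-0.4) + 0(0.6) = -2.0Δo = -2.0 × 33000 = -66000 cm⁻¹.
High-spin d⁵ would be t₂g³ eg² with 0 pairs; low-spin has 2, so 2 excess pairs cost +2P = +63200 cm⁻¹.
Overall CFSE = -66000 + 63200 = -2800 cm⁻¹.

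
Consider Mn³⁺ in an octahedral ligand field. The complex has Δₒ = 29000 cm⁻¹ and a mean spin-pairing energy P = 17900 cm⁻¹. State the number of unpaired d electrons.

Group 7 minus oxidation state +3 gives a d⁴ configuration for Mn³⁺.
With Δₒ > P the complex is low-spin.
Configuration: t₂g⁴ eg⁰.
Unpaired electrons: 2.

2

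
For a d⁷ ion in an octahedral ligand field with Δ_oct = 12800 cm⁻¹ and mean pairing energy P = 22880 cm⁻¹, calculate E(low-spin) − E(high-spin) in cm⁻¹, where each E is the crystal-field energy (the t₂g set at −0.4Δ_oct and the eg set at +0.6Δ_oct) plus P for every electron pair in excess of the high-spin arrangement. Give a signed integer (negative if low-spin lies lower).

High-spin d⁷ fills as t₂g⁵ eg² with CFSE 5(−0.4) + 2(+0.6) = -0.8Δ_oct = -10240 cm⁻¹.
Low-spin t₂g⁶ eg¹ gives -1.8Δ_oct = -23040 cm⁻¹, but forming 1 extra pair costs 1P = 22880 cm⁻¹, so E(LS) = -23040 + 22880 = -160 cm⁻¹.
Thus E(LS) − E(HS) = 10080 cm⁻¹.

10080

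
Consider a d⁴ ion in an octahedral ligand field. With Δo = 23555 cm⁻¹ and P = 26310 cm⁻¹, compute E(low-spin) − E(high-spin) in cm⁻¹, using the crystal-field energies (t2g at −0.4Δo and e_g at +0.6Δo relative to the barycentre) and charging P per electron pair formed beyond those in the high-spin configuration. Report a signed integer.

High-spin d⁴ fills as t2g^3 e_g^1 with CFSE 3(−0.4) + 1(+0.6) = -0.6Δo = -14133 cm⁻¹.
Low-spin t2g^4 e_g^0 gives -1.6Δo = -37688 cm⁻¹, but forming 1 extra pair costs 1P = 26310 cm⁻¹, so E(LS) = -37688 + 26310 = -11378 cm⁻¹.
E(LS) − E(HS) = -11378 − (-14133) = 2755 cm⁻¹.

2755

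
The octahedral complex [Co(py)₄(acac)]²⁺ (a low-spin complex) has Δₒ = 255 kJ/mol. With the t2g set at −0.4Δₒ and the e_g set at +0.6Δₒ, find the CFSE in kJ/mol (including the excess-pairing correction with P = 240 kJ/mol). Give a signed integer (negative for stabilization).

Ligand charges: 4×(+0) from py and 1×(-1) from acac⁻ sum to -1; with overall charge +2, Co is +3.
Co³⁺: group 9, so d-count = 9 − 3 = 6.
The d⁶ electrons fill as t2g^6 e_g^0.
CFSE(orbital) = 6×(-0.4Δₒ) + 0×(0.6Δₒ) = -2.4Δₒ; with Δₒ = 255 kJ/mol that is -612 kJ/mol.
Pairing penalty: 3 pairs vs 1 in the high-spin reference → 2 extra × P = 480 kJ/mol.
Combining: -612 + 480 = -132 kJ/mol.

-132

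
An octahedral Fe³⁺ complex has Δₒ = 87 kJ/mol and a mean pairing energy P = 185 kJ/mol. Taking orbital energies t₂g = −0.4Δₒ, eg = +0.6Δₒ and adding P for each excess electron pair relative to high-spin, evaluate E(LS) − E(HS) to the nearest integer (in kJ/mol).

196

Fe sits in group 8; removing 3 electrons leaves Fe³⁺ with 8 − 3 = 5 d electrons.
High-spin: t₂g³ eg², CFSE = 0.0Δₒ = 0 kJ/mol.
Low-spin: t₂g⁵ eg⁰, orbital CFSE = -2.0Δₒ = -174 kJ/mol; plus 2 excess pairs × P = +370 kJ/mol; total 196 kJ/mol.
E(LS) − E(HS) = 196 − (0) = 196 kJ/mol.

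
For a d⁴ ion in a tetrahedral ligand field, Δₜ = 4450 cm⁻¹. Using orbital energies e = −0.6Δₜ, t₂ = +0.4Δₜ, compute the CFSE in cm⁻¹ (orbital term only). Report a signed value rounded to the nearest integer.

Tetrahedral splitting is small, so the complex is high-spin.
Configuration: e² t₂².
The orbital stabilization is -0.4Δₜ = -0.4 × 4450 = -1780 cm⁻¹.

-1780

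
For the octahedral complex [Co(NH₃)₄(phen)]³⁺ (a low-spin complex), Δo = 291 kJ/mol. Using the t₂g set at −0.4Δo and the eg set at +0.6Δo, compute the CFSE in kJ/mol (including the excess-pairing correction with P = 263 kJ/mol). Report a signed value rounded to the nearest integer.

-172

Ligand charges: 4×(+0) from NH₃ and 1×(+0) from phen sum to +0; with overall charge +3, Co is +3.
Co³⁺: group 9, so d-count = 9 − 3 = 6.
Configuration: t₂g⁶ eg⁰.
CFSE(orbital) = 6×(-0.4Δo) + 0×(0.6Δo) = -2.4Δo; with Δo = 291 kJ/mol that is -698 kJ/mol.
High-spin d⁶ would be t₂g⁴ eg² with 1 pair; low-spin has 3, so 2 excess pairs cost +2P = +526 kJ/mol.
Combining: -698 + 526 = -172 kJ/mol.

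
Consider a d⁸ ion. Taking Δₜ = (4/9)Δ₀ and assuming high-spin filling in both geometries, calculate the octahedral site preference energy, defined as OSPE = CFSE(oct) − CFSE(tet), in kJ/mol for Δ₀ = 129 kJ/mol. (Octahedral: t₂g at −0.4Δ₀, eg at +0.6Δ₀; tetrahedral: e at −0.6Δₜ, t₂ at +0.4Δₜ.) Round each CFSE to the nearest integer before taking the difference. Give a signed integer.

Octahedral (high-spin): t2g^6 e_g^2, CFSE = 6(−0.4) + 2(+0.6) = -1.2Δ₀ = -1.2 × 129 = -155 kJ/mol.
In a tetrahedral site the filling is e^4 t2^4: CFSE(tet) = -0.8Δₜ = -0.8 × (4/9)(129) = -46 kJ/mol.
OSPE = -155 − (-46) = -109 kJ/mol.

-109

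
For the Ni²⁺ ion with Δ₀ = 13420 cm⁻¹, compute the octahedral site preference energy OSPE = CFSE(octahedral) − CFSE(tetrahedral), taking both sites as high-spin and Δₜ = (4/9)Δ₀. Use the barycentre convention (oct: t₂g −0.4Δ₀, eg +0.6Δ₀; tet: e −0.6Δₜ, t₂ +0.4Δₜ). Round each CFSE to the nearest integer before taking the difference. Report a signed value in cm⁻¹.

Ni is in group 10, so Ni²⁺ is d⁸ (10 − 2 = 8).
Octahedral high-spin t₂g⁶ eg²: CFSE = -1.2 × 13420 = -16104 cm⁻¹.
Tetrahedral e⁴ t₂⁴ gives -0.8Δₜ = -0.8 × (4/9) × 13420 = -4772 cm⁻¹.
OSPE = CFSE(oct) − CFSE(tet) = -16104 − (-4772) = -11332 cm⁻¹.

-11332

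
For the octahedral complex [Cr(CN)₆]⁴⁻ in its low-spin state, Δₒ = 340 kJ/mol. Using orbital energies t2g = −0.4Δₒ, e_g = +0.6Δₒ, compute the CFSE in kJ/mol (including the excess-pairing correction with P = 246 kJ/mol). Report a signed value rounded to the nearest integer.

-298

Each CN⁻ contributes -1; 6 × (-1) = -6. With overall charge -4, Cr is in the +2 oxidation state.
Cr is in group 6, so Cr²⁺ is d⁴ (6 − 2 = 4).
Electron filling gives t2g^4 e_g^0.
Orbital CFSE = 4(-0.4) + 0(0.6) = -1.6Δₒ = -1.6 × 340 = -544 kJ/mol.
High-spin d⁴ would be t2g^3 e_g^1 with 0 pairs; low-spin has 1, so 1 excess pair costs +1P = +246 kJ/mol.
Combining: -544 + 246 = -298 kJ/mol.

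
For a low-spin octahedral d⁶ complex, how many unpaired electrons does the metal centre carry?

Configuration: t2g^6 e_g^0, giving 0 unpaired electrons.

0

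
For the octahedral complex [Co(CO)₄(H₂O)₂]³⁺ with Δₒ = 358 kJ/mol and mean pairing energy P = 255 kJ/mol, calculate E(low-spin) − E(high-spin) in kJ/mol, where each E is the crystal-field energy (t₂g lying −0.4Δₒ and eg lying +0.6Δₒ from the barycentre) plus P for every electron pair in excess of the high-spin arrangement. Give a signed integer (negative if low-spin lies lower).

Ligand charges: 4×(+0) from CO and 2×(+0) from H₂O sum to +0; with overall charge +3, Co is +3.
Group 9 minus oxidation state +3 gives a d⁶ configuration for Co³⁺.
In the high-spin limit (t₂g⁴ eg²) the orbital term is -0.4Δₒ = -143 kJ/mol, with no excess pairing.
Low-spin t₂g⁶ eg⁰ gives -2.4Δₒ = -859 kJ/mol, but forming 2 extra pairs costs 2P = 510 kJ/mol, so E(LS) = -859 + 510 = -349 kJ/mol.
The difference is -349 − (-143) = -206 kJ/mol, so low-spin lies lower.

-206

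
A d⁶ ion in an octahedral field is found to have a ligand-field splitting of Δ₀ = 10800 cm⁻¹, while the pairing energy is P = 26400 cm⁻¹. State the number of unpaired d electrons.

4

Here Δ₀ < P (10800 < 26400), so the high-spin state is favoured.
That gives t2g^4 e_g^2.
Unpaired electrons: 4.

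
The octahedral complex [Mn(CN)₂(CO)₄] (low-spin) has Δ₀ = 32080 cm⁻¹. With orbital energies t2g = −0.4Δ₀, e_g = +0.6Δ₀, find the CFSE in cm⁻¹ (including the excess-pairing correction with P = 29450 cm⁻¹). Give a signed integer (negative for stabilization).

Ligand charges: 2×(-1) from CN⁻ and 4×(+0) from CO sum to -2; with overall charge +0, Mn is +2.
Mn sits in group 7; removing 2 electrons leaves Mn²⁺ with 7 − 2 = 5 d electrons.
Configuration: t2g^5 e_g^0.
Orbital CFSE = 5(-0.4) + 0(0.6) = -2.0Δ₀ = -2.0 × 32080 = -64160 cm⁻¹.
Pairing penalty: 2 pairs vs 0 in the high-spin reference → 2 extra × P = 58900 cm⁻¹.
Net CFSE = -64160 + 58900 = -5260 cm⁻¹.

-5260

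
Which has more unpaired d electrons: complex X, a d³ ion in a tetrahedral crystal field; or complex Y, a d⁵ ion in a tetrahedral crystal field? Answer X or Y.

X: With tetrahedral geometry the complex is necessarily high-spin; e² t₂¹ → 3 unpaired.
Y: With tetrahedral geometry the complex is necessarily high-spin; e² t₂³ → 5 unpaired.
So Y has more unpaired electrons.

Y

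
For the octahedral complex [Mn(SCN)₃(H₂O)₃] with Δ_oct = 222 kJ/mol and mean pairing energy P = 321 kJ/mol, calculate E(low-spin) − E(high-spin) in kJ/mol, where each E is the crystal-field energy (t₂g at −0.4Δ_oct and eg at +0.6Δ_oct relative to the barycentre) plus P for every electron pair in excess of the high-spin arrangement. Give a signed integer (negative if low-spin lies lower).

99

Ligand charges: 3×(-1) from SCN⁻ and 3×(+0) from H₂O sum to -3; with overall charge +0, Mn is +3.
Mn is in group 7, so Mn³⁺ is d⁴ (7 − 3 = 4).
In the high-spin limit (t₂g³ eg¹) the orbital term is -0.6Δ_oct = -133 kJ/mol, with no excess pairing.
Low-spin: t₂g⁴ eg⁰, orbital CFSE = -1.6Δ_oct = -355 kJ/mol; plus 1 excess pair × P = +321 kJ/mol; total -34 kJ/mol.
The difference is -34 − (-133) = 99 kJ/mol, so high-spin lies lower.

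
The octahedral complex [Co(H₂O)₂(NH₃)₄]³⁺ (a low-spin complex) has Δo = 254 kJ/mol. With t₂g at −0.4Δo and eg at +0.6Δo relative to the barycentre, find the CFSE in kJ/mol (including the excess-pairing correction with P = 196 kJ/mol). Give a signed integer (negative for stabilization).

-218

Ligand charges: 2×(+0) from H₂O and 4×(+0) from NH₃ sum to +0; with overall charge +3, Co is +3.
Co is in group 9, so Co³⁺ is d⁶ (9 − 3 = 6).
The d⁶ electrons fill as t₂g⁶ eg⁰.
CFSE(orbital) = 6×(-0.4Δo) + 0×(0.6Δo) = -2.4Δo; with Δo = 254 kJ/mol that is -610 kJ/mol.
High-spin d⁶ would be t₂g⁴ eg² with 1 pair; low-spin has 3, so 2 excess pairs cost +2P = +392 kJ/mol.
Net CFSE = -610 + 392 = -218 kJ/mol.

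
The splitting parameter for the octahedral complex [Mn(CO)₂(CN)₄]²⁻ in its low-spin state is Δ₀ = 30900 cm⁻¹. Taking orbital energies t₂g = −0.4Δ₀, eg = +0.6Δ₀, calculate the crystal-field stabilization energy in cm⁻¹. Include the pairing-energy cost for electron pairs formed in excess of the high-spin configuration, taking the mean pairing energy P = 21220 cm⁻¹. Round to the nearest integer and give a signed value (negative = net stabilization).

Ligand charges: 2×(+0) from CO and 4×(-1) from CN⁻ sum to -4; with overall charge -2, Mn is +2.
Mn sits in group 7; removing 2 electrons leaves Mn²⁺ with 7 − 2 = 5 d electrons.
Configuration: t₂g⁵ eg⁰.
CFSE(orbital) = 5×(-0.4Δ₀) + 0×(0.6Δ₀) = -2.0Δ₀; with Δ₀ = 30900 cm⁻¹ that is -61800 cm⁻¹.
Pairing penalty: 2 pairs vs 0 in the high-spin reference → 2 extra × P = 42440 cm⁻¹.
Overall CFSE = -61800 + 42440 = -19360 cm⁻¹.

-19360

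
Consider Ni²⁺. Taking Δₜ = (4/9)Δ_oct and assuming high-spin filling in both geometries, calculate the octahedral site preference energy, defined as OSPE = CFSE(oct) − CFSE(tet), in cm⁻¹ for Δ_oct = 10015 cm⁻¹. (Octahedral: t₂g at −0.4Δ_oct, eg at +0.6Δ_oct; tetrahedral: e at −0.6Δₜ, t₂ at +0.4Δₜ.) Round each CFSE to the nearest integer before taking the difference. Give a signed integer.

Ni is in group 10, so Ni²⁺ is d⁸ (10 − 2 = 8).
In an octahedral site d⁸ (HS) is t2g^6 e_g^2, giving CFSE(oct) = -1.2Δ_oct = -12018 cm⁻¹.
Tetrahedral: e^4 t2^4, CFSE = 4(−0.6) + 4(+0.4) = -0.8Δₜ = -0.8 × (4/9) × 10015 = -3561 cm⁻¹.
OSPE = CFSE(oct) − CFSE(tet) = -12018 − (-3561) = -8457 cm⁻¹.

-8457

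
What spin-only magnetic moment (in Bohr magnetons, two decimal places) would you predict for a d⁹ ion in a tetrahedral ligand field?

Tetrahedral splitting is small, so the complex is high-spin.
Configuration: e⁴ t₂⁵ → 1 unpaired electron.
μ(spin-only) = √[1(1+2)] = √3 ≈ 1.73 Bohr magnetons.

1.73 Bohr magnetons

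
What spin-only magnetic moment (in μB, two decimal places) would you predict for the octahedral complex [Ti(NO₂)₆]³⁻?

1.73 μB

Each NO₂⁻ contributes -1; 6 × (-1) = -6. With overall charge -3, Ti is in the +3 oxidation state.
Ti is in group 4, so Ti³⁺ is d¹ (4 − 3 = 1).
For octahedral d¹ the high- and low-spin configurations coincide.
Configuration: t2g^1 e_g^0 → 1 unpaired electron.
μ(spin-only) = √[1(1+2)] = √3 ≈ 1.73 μB.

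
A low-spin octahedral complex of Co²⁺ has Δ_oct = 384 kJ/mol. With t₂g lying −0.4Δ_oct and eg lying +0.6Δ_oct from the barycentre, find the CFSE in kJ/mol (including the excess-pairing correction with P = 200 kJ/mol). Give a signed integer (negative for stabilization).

Group 9 minus oxidation state +2 gives a d⁷ configuration for Co²⁺.
Configuration: t₂g⁶ eg¹.
The orbital stabilization is -1.8Δ_oct = -1.8 × 384 = -691 kJ/mol.
Pairing penalty: 3 pairs vs 2 in the high-spin reference → 1 extra × P = 200 kJ/mol.
Net CFSE = -691 + 200 = -491 kJ/mol.

-491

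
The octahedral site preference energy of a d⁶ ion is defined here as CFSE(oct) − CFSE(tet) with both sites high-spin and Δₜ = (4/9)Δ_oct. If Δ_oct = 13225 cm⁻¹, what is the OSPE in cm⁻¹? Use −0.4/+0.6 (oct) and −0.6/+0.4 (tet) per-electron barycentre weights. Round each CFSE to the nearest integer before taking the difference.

Octahedral high-spin t₂g⁴ eg²: CFSE = -0.4 × 13225 = -5290 cm⁻¹.
Tetrahedral e³ t₂³ gives -0.6Δₜ = -0.6 × (4/9) × 13225 = -3527 cm⁻¹.
OSPE = -5290 − (-3527) = -1763 cm⁻¹.

-1763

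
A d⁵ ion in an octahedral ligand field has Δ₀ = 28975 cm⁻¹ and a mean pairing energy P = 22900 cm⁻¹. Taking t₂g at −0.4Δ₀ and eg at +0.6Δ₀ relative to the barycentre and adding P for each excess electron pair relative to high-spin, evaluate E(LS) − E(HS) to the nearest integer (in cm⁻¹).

High-spin: t₂g³ eg², CFSE = 0.0Δ₀ = 0 cm⁻¹.
Low-spin: t₂g⁵ eg⁰, orbital CFSE = -2.0Δ₀ = -57950 cm⁻¹; plus 2 excess pairs × P = +45800 cm⁻¹; total -12150 cm⁻¹.
Thus E(LS) − E(HS) = -12150 cm⁻¹.

-12150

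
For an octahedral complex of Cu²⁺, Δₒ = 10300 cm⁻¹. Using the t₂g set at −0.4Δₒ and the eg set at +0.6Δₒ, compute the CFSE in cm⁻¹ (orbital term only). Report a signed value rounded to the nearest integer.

Group 11 minus oxidation state +2 gives a d⁹ configuration for Cu²⁺.
For octahedral d⁹ the high- and low-spin configurations coincide.
Electron filling gives t₂g⁶ eg³.
CFSE(orbital) = 6×(-0.4Δₒ) + 3×(0.6Δₒ) = -0.6Δₒ; with Δₒ = 10300 cm⁻¹ that is -6180 cm⁻¹.

-6180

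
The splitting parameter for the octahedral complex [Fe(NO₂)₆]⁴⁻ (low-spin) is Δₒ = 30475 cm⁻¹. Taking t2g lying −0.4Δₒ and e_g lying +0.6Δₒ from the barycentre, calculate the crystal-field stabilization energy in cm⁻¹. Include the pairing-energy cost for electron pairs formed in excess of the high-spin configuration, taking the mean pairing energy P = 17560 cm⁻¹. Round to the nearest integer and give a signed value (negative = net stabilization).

Each NO₂⁻ contributes -1; 6 × (-1) = -6. With overall charge -4, Fe is in the +2 oxidation state.
Fe is in group 8, so Fe²⁺ is d⁶ (8 − 2 = 6).
The d⁶ electrons fill as t2g^6 e_g^0.
Orbital CFSE = 6(-0.4) + 0(0.6) = -2.4Δₒ = -2.4 × 30475 = -73140 cm⁻¹.
Relative to high-spin t2g^4 e_g^2 (1 paired), the low-spin configuration has 2 additional pairs, contributing +2 × 17560 = +35120 cm⁻¹.
Overall CFSE = -73140 + 35120 = -38020 cm⁻¹.

-38020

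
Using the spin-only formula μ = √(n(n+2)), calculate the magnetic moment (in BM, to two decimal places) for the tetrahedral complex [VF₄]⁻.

Each F⁻ contributes -1; 4 × (-1) = -4. With overall charge -1, V is in the +3 oxidation state.
V sits in group 5; removing 3 electrons leaves V³⁺ with 5 − 3 = 2 d electrons.
Tetrahedral splitting is small, so the complex is high-spin.
Configuration: e^2 t2^0 → 2 unpaired electrons.
μ(spin-only) = √[2(2+2)] = √8 ≈ 2.83 BM.

2.83 BM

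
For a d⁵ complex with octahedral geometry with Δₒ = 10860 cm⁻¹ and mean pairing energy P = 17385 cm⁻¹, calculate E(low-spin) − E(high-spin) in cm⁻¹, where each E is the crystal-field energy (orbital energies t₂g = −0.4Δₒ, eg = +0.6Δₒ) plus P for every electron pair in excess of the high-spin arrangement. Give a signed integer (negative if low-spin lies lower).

13050

In the high-spin limit (t₂g³ eg²) the orbital term is 0.0Δₒ = 0 cm⁻¹, with no excess pairing.
For low-spin the configuration is t₂g⁵ eg⁰: orbital energy -2.0 × 10860 = -21720 cm⁻¹, and 2 additional pairs relative to high-spin add 34770 cm⁻¹, giving 13050 cm⁻¹.
Thus E(LS) − E(HS) = 13050 cm⁻¹.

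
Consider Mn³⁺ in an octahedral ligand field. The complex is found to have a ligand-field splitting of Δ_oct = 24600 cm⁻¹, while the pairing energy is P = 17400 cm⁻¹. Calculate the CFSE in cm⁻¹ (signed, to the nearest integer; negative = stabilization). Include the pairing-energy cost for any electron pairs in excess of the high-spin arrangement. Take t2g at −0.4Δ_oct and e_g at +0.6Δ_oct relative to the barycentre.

Mn³⁺: group 7, so d-count = 7 − 3 = 4.
Δ_oct > P, so pairing is preferred: the ground state is low-spin.
That gives t2g^4 e_g^0.
Orbital CFSE = -1.6Δ_oct = -1.6 × 24600 = -39360 cm⁻¹.
Excess pairs vs high-spin: 1 − 0 = 1; pairing cost = +17400 cm⁻¹.
Net CFSE = -39360 + 17400 = -21960 cm⁻¹.

-21960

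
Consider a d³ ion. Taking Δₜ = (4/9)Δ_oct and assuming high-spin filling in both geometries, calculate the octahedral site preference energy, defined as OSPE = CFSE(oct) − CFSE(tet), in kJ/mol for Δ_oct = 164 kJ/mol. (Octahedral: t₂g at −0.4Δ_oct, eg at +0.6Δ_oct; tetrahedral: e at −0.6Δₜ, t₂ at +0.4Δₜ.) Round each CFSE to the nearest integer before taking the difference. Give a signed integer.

-139

In an octahedral site d³ (HS) is t₂g³ eg⁰, giving CFSE(oct) = -1.2Δ_oct = -197 kJ/mol.
In a tetrahedral site the filling is e² t₂¹: CFSE(tet) = -0.8Δₜ = -0.8 × (4/9)(164) = -58 kJ/mol.
OSPE = CFSE(oct) − CFSE(tet) = -197 − (-58) = -139 kJ/mol.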